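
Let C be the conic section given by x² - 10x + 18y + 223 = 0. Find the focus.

Only x is squared. Complete the square in x: (x - 5)² = -18(y + 11).
Vertex (5, -11); 4p = -18 so p = -9/2. Opens down.
Focus is p units from the vertex along the axis: (h, k + p).

(5, -31/2)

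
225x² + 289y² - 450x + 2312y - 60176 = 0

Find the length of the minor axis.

30

225(x² - 2x) + 289(y² + 8y) = 60176
Complete the square: 225(x - 1)² + 289(y + 4)² = 60176 + 225 + 4624 = 65025
Divide through by 65025 to get (x - 1)²/289 + (y + 4)²/225 = 1.
Ellipse, center (1, -4), major axis horizontal; a² = 289, b² = 225.
b² = 225 so b = 15; the minor axis has length 2b = 30.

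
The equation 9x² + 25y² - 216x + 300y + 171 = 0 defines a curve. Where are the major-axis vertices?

Rearranging, 9(x² - 24x) + 25(y² + 12y) = -171.
Complete the square in x and y: 9(x - 12)² + 25(y + 6)² = -171 + 1296 + 900 = 2025
Dividing both sides by 2025: (x - 12)²/225 + (y + 6)²/81 = 1
Ellipse, center (12, -6), major axis horizontal; a² = 225, b² = 81.
a = 15. Vertices at (h ± a, k).

(-3, -6) and (27, -6)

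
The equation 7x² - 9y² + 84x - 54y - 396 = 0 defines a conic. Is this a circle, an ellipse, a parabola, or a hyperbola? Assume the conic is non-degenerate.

hyperbola

No xy term. Coefficients of x² and y² are A = 7, C = -9.
A and C have opposite signs ⇒ hyperbola.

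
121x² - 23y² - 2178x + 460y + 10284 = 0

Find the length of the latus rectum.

Group: 121(x² - 18x) -23(y² - 20y) = -10284
Completing the square gives 121(x - 9)² -23(y - 10)² = -10284 + 9801 - 2300 = -2783.
Divide by -2783: (y - 10)²/121 - (x - 9)²/23 = 1
Hyperbola, center (9, 10), transverse axis vertical; a² = 121, b² = 23.
Latus rectum length = 2b²/a = 2·23/11 = 46/11.

46/11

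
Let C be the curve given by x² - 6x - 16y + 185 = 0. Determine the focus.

(3, 15)

Only x is squared. Complete the square in x: (x - 3)² = 16(y - 11).
Vertex (3, 11); 4p = 16 so p = 4. Opens up.
Focus is p units from the vertex along the axis: (h, k + p).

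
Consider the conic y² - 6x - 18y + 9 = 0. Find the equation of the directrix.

x = -27/2

Only y is squared. Complete the square in y: (y - 9)² = 6(x + 12).
Vertex (-12, 9); 4p = 6 so p = 3/2. Opens right.
Directrix is the vertical line x = h − p = -12 − (3/2) = -27/2.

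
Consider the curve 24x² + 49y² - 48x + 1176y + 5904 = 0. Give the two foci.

(-4, -12) and (6, -12)

24(x² - 2x) + 49(y² + 24y) = -5904
Completing the square gives 24(x - 1)² + 49(y + 12)² = -5904 + 24 + 7056 = 1176.
Divide by 1176: (x - 1)²/49 + (y + 12)²/24 = 1
Ellipse, center (1, -12), major axis horizontal; a² = 49, b² = 24.
c² = a² - b² = 49 - 24 = 25, so c = 5.
Foci lie on the horizontal axis through the center: (h ± c, k).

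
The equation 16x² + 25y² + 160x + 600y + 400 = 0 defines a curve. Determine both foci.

Rearranging, 16(x² + 10x) + 25(y² + 24y) = -400.
16(x + 5)² + 25(y + 12)² = -400 + 400 + 3600 = 3600
Divide through by 3600 to get (x + 5)²/225 + (y + 12)²/144 = 1.
Ellipse, center (-5, -12), major axis horizontal; a² = 225, b² = 144.
c² = a² - b² = 225 - 144 = 81, so c = 9.
Foci lie on the horizontal axis through the center: (h ± c, k).

(-14, -12) and (4, -12)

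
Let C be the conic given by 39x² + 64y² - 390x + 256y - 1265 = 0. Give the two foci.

Group the x- and y-terms: 39(x² - 10x) + 64(y² + 4y) = 1265
Complete the square in x and y: 39(x - 5)² + 64(y + 2)² = 1265 + 975 + 256 = 2496
Dividing both sides by 2496: (x - 5)²/64 + (y + 2)²/39 = 1
Ellipse, center (5, -2), major axis horizontal; a² = 64, b² = 39.
c² = a² - b² = 64 - 39 = 25, so c = 5.
Foci lie on the horizontal axis through the center: (h ± c, k).

(0, -2) and (10, -2)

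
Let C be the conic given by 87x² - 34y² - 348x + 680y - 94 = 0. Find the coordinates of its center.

Group the x- and y-terms: 87(x² - 4x) -34(y² - 20y) = 94
87(x - 2)² -34(y - 10)² = 94 + 348 - 3400 = -2958
Dividing both sides by -2958: (y - 10)²/87 - (x - 2)²/34 = 1
Hyperbola with center (2, 10).

(2, 10)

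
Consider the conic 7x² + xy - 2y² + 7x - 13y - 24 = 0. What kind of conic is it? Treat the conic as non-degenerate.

A = 7, B = 1, C = -2.
Discriminant B² − 4AC = 1² − 4·7·(-2) = 57.
B² − 4AC > 0 ⇒ hyperbola.

hyperbola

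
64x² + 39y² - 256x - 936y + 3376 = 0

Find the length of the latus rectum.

39/4

Group the x- and y-terms: 64(x² - 4x) + 39(y² - 24y) = -3376
Completing the square gives 64(x - 2)² + 39(y - 12)² = -3376 + 256 + 5616 = 2496.
Divide through by 2496 to get (x - 2)²/39 + (y - 12)²/64 = 1.
Ellipse, center (2, 12), major axis vertical; a² = 64, b² = 39.
Latus rectum length = 2b²/a = 2·39/8 = 39/4.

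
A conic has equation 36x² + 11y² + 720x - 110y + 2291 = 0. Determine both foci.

(-10, -5) and (-10, 15)

Group: 36(x² + 20x) + 11(y² - 10y) = -2291
36(x + 10)² + 11(y - 5)² = -2291 + 3600 + 275 = 1584
Dividing both sides by 1584: (x + 10)²/44 + (y - 5)²/144 = 1
Ellipse, center (-10, 5), major axis vertical; a² = 144, b² = 44.
c² = a² - b² = 144 - 44 = 100, so c = 10.
Foci lie on the vertical axis through the center: (h, k ± c).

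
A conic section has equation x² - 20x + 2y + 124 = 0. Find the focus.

Only x is squared. Complete the square in x: (x - 10)² = -2(y + 12).
Vertex (10, -12); 4p = -2 so p = -1/2. Opens down.
Focus is p units from the vertex along the axis: (h, k + p).

(10, -25/2)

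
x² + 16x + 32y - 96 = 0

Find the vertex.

(-8, 5)

Only x is squared. Complete the square in x: (x + 8)² = -32(y - 5).
Vertex (-8, 5); 4p = -32 so p = -8. Opens down.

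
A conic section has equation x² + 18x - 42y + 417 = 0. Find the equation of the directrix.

y = -5/2

Only x is squared. Complete the square in x: (x + 9)² = 42(y - 8).
Vertex (-9, 8); 4p = 42 so p = 21/2. Opens up.
Directrix is the horizontal line y = k − p = 8 − (21/2) = -5/2.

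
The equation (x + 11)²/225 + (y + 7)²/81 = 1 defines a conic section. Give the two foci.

(-23, -7) and (1, -7)

Center (-11, -7). The larger denominator 225 sits under the x-term, so the major axis is horizontal; a² = 225, b² = 81.
c² = a² - b² = 225 - 81 = 144, so c = 12.
Foci lie on the horizontal axis through the center: (h ± c, k).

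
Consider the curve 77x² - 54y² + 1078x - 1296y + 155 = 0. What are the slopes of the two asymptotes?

77(x² + 14x) -54(y² + 24y) = -155
Complete the square in x and y: 77(x + 7)² -54(y + 12)² = -155 + 3773 - 7776 = -4158
Divide through by -4158 to get (y + 12)²/77 - (x + 7)²/54 = 1.
Hyperbola, center (-7, -12), transverse axis vertical; a² = 77, b² = 54.
For a vertical hyperbola the asymptotes have slope ±a/b.
Here that is ±√77/3√6 = ±√462/18.

√462/18 and -√462/18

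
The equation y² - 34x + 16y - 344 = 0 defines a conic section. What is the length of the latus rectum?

34

Only y is squared. Complete the square in y: (y + 8)² = 34(x + 12).
Vertex (-12, -8); 4p = 34 so p = 17/2. Opens right.
Latus rectum length = |4p| = 34.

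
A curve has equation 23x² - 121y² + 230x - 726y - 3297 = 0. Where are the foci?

Group the x- and y-terms: 23(x² + 10x) -121(y² + 6y) = 3297
Completing the square gives 23(x + 5)² -121(y + 3)² = 3297 + 575 - 1089 = 2783.
Dividing both sides by 2783: (x + 5)²/121 - (y + 3)²/23 = 1
Hyperbola, center (-5, -3), transverse axis horizontal; a² = 121, b² = 23.
c² = a² + b² = 121 + 23 = 144, so c = 12.
Foci lie on the horizontal axis through the center: (h ± c, k).

(-17, -3) and (7, -3)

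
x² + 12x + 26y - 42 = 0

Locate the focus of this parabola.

(-6, -7/2)

Only x is squared. Complete the square in x: (x + 6)² = -26(y - 3).
Vertex (-6, 3); 4p = -26 so p = -13/2. Opens down.
Focus is p units from the vertex along the axis: (h, k + p).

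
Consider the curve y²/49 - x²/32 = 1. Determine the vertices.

Center (0, 0). The positive term is the y-term, so the transverse axis is vertical; a² = 49, b² = 32.
a = 7. Vertices at (h, k ± a).

(0, -7) and (0, 7)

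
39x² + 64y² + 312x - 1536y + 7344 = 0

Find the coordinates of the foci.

Rearranging, 39(x² + 8x) + 64(y² - 24y) = -7344.
Completing the square gives 39(x + 4)² + 64(y - 12)² = -7344 + 624 + 9216 = 2496.
Divide through by 2496 to get (x + 4)²/64 + (y - 12)²/39 = 1.
Ellipse, center (-4, 12), major axis horizontal; a² = 64, b² = 39.
c² = a² - b² = 64 - 39 = 25, so c = 5.
Foci lie on the horizontal axis through the center: (h ± c, k).

(-9, 12) and (1, 12)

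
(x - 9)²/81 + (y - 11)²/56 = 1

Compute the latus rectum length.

112/9

Center (9, 11). The larger denominator 81 sits under the x-term, so the major axis is horizontal; a² = 81, b² = 56.
Latus rectum length = 2b²/a = 2·56/9 = 112/9.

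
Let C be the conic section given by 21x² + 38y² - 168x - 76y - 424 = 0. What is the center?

Collect terms: 21(x² - 8x) + 38(y² - 2y) = 424
21(x - 4)² + 38(y - 1)² = 424 + 336 + 38 = 798
Divide through by 798 to get (x - 4)²/38 + (y - 1)²/21 = 1.
Ellipse with center (4, 1).

(4, 1)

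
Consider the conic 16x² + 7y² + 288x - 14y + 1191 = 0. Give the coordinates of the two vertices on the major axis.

(-9, -3) and (-9, 5)

16(x² + 18x) + 7(y² - 2y) = -1191
Complete the square in x and y: 16(x + 9)² + 7(y - 1)² = -1191 + 1296 + 7 = 112
Divide through by 112 to get (x + 9)²/7 + (y - 1)²/16 = 1.
Ellipse, center (-9, 1), major axis vertical; a² = 16, b² = 7.
a = 4. Vertices at (h, k ± a).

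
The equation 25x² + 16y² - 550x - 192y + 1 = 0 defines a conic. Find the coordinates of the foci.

Collect terms: 25(x² - 22x) + 16(y² - 12y) = -1
Completing the square gives 25(x - 11)² + 16(y - 6)² = -1 + 3025 + 576 = 3600.
Dividing both sides by 3600: (x - 11)²/144 + (y - 6)²/225 = 1
Ellipse, center (11, 6), major axis vertical; a² = 225, b² = 144.
c² = a² - b² = 225 - 144 = 81, so c = 9.
Foci lie on the vertical axis through the center: (h, k ± c).

(11, -3) and (11, 15)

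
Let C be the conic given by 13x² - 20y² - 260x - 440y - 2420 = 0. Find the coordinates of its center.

Group: 13(x² - 20x) -20(y² + 22y) = 2420
Complete the square: 13(x - 10)² -20(y + 11)² = 2420 + 1300 - 2420 = 1300
Divide through by 1300 to get (x - 10)²/100 - (y + 11)²/65 = 1.
Hyperbola with center (10, -11).

(10, -11)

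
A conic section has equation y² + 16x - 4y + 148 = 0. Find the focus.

Only y is squared. Complete the square in y: (y - 2)² = -16(x + 9).
Vertex (-9, 2); 4p = -16 so p = -4. Opens left.
Focus is p units from the vertex along the axis: (h + p, k).

(-13, 2)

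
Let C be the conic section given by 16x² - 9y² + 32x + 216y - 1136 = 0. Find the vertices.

16(x² + 2x) -9(y² - 24y) = 1136
Completing the square gives 16(x + 1)² -9(y - 12)² = 1136 + 16 - 1296 = -144.
Divide by -144: (y - 12)²/16 - (x + 1)²/9 = 1
Hyperbola, center (-1, 12), transverse axis vertical; a² = 16, b² = 9.
a = 4. Vertices at (h, k ± a).

(-1, 8) and (-1, 16)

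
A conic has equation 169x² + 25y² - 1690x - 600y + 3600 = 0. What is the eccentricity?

e = 12/13

Rearranging, 169(x² - 10x) + 25(y² - 24y) = -3600.
Completing the square gives 169(x - 5)² + 25(y - 12)² = -3600 + 4225 + 3600 = 4225.
Divide by 4225: (x - 5)²/25 + (y - 12)²/169 = 1
Ellipse, center (5, 12), major axis vertical; a² = 169, b² = 25.
c² = a² - b² = 144, so c = 12.
e = c/a = 12/13.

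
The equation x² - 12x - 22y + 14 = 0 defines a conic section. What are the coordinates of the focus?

(6, 9/2)

Only x is squared. Complete the square in x: (x - 6)² = 22(y + 1).
Vertex (6, -1); 4p = 22 so p = 11/2. Opens up.
Focus is p units from the vertex along the axis: (h, k + p).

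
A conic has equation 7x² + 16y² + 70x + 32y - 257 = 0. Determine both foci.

7(x² + 10x) + 16(y² + 2y) = 257
Completing the square gives 7(x + 5)² + 16(y + 1)² = 257 + 175 + 16 = 448.
Divide by 448: (x + 5)²/64 + (y + 1)²/28 = 1
Ellipse, center (-5, -1), major axis horizontal; a² = 64, b² = 28.
c² = a² - b² = 64 - 28 = 36, so c = 6.
Foci lie on the horizontal axis through the center: (h ± c, k).

(-11, -1) and (1, -1)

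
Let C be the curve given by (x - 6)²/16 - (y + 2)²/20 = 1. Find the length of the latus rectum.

Center (6, -2). The positive term is the x-term, so the transverse axis is horizontal; a² = 16, b² = 20.
Latus rectum length = 2b²/a = 2·20/4 = 10.

10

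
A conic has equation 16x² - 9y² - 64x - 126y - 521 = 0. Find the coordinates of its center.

(2, -7)

Collect terms: 16(x² - 4x) -9(y² + 14y) = 521
16(x - 2)² -9(y + 7)² = 521 + 64 - 441 = 144
Dividing both sides by 144: (x - 2)²/9 - (y + 7)²/16 = 1
Hyperbola with center (2, -7).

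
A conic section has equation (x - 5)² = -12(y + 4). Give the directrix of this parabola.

Vertex (5, -4); 4p = -12 so p = -3. Opens down.
Directrix is the horizontal line y = k − p = -4 − (-3) = -1.

y = -1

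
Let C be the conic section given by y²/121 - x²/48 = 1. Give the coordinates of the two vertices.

(0, -11) and (0, 11)

Center (0, 0). The positive term is the y-term, so the transverse axis is vertical; a² = 121, b² = 48.
a = 11. Vertices at (h, k ± a).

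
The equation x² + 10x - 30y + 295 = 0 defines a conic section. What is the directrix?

Only x is squared. Complete the square in x: (x + 5)² = 30(y - 9).
Vertex (-5, 9); 4p = 30 so p = 15/2. Opens up.
Directrix is the horizontal line y = k − p = 9 − (15/2) = 3/2.

y = 3/2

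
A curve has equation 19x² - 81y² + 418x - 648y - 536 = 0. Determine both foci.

(-21, -4) and (-1, -4)

Collect terms: 19(x² + 22x) -81(y² + 8y) = 536
19(x + 11)² -81(y + 4)² = 536 + 2299 - 1296 = 1539
Dividing both sides by 1539: (x + 11)²/81 - (y + 4)²/19 = 1
Hyperbola, center (-11, -4), transverse axis horizontal; a² = 81, b² = 19.
c² = a² + b² = 81 + 19 = 100, so c = 10.
Foci lie on the horizontal axis through the center: (h ± c, k).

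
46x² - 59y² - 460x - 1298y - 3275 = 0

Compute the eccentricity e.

e = √4830/46

Group the x- and y-terms: 46(x² - 10x) -59(y² + 22y) = 3275
Complete the square: 46(x - 5)² -59(y + 11)² = 3275 + 1150 - 7139 = -2714
Divide through by -2714 to get (y + 11)²/46 - (x - 5)²/59 = 1.
Hyperbola, center (5, -11), transverse axis vertical; a² = 46, b² = 59.
c² = a² + b² = 105, so c = √105.
e = c/a = √105/√46 = √4830/46.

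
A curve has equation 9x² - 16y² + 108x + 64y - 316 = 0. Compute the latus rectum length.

Rearranging, 9(x² + 12x) -16(y² - 4y) = 316.
Complete the square: 9(x + 6)² -16(y - 2)² = 316 + 324 - 64 = 576
Divide through by 576 to get (x + 6)²/64 - (y - 2)²/36 = 1.
Hyperbola, center (-6, 2), transverse axis horizontal; a² = 64, b² = 36.
Latus rectum length = 2b²/a = 2·36/8 = 9.

9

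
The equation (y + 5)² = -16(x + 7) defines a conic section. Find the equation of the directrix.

x = -3

Vertex (-7, -5); 4p = -16 so p = -4. Opens left.
Directrix is the vertical line x = h − p = -7 − (-4) = -3.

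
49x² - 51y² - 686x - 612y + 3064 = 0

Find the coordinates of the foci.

(7, -16) and (7, 4)

49(x² - 14x) -51(y² + 12y) = -3064
Completing the square gives 49(x - 7)² -51(y + 6)² = -3064 + 2401 - 1836 = -2499.
Divide by -2499: (y + 6)²/49 - (x - 7)²/51 = 1
Hyperbola, center (7, -6), transverse axis vertical; a² = 49, b² = 51.
c² = a² + b² = 49 + 51 = 100, so c = 10.
Foci lie on the vertical axis through the center: (h, k ± c).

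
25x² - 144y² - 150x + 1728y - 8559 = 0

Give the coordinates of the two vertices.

(-9, 6) and (15, 6)

25(x² - 6x) -144(y² - 12y) = 8559
Complete the square in x and y: 25(x - 3)² -144(y - 6)² = 8559 + 225 - 5184 = 3600
Dividing both sides by 3600: (x - 3)²/144 - (y - 6)²/25 = 1
Hyperbola, center (3, 6), transverse axis horizontal; a² = 144, b² = 25.
a = 12. Vertices at (h ± a, k).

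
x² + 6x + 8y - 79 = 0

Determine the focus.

(-3, 9)

Only x is squared. Complete the square in x: (x + 3)² = -8(y - 11).
Vertex (-3, 11); 4p = -8 so p = -2. Opens down.
Focus is p units from the vertex along the axis: (h, k + p).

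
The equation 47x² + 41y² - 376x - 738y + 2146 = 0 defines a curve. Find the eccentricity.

e = √282/47

Collect terms: 47(x² - 8x) + 41(y² - 18y) = -2146
Complete the square in x and y: 47(x - 4)² + 41(y - 9)² = -2146 + 752 + 3321 = 1927
Divide by 1927: (x - 4)²/41 + (y - 9)²/47 = 1
Ellipse, center (4, 9), major axis vertical; a² = 47, b² = 41.
c² = a² - b² = 6, so c = √6.
e = c/a = √6/√47 = √282/47.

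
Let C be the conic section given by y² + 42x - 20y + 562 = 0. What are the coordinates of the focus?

Only y is squared. Complete the square in y: (y - 10)² = -42(x + 11).
Vertex (-11, 10); 4p = -42 so p = -21/2. Opens left.
Focus is p units from the vertex along the axis: (h + p, k).

(-43/2, 10)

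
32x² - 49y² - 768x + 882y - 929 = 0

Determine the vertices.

32(x² - 24x) -49(y² - 18y) = 929
32(x - 12)² -49(y - 9)² = 929 + 4608 - 3969 = 1568
Divide through by 1568 to get (x - 12)²/49 - (y - 9)²/32 = 1.
Hyperbola, center (12, 9), transverse axis horizontal; a² = 49, b² = 32.
a = 7. Vertices at (h ± a, k).

(5, 9) and (19, 9)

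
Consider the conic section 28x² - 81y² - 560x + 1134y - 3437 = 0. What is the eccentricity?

Group: 28(x² - 20x) -81(y² - 14y) = 3437
Complete the square: 28(x - 10)² -81(y - 7)² = 3437 + 2800 - 3969 = 2268
Divide by 2268: (x - 10)²/81 - (y - 7)²/28 = 1
Hyperbola, center (10, 7), transverse axis horizontal; a² = 81, b² = 28.
c² = a² + b² = 109, so c = √109.
e = c/a = √109/9.

e = √109/9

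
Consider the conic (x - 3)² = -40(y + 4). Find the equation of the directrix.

y = 6

Vertex (3, -4); 4p = -40 so p = -10. Opens down.
Directrix is the horizontal line y = k − p = -4 − (-10) = 6.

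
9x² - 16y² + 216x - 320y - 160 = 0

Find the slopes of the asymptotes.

Group the x- and y-terms: 9(x² + 24x) -16(y² + 20y) = 160
Complete the square: 9(x + 12)² -16(y + 10)² = 160 + 1296 - 1600 = -144
Divide through by -144 to get (y + 10)²/9 - (x + 12)²/16 = 1.
Hyperbola, center (-12, -10), transverse axis vertical; a² = 9, b² = 16.
For a vertical hyperbola the asymptotes have slope ±a/b.
Here that is ±3/4.

3/4 and -3/4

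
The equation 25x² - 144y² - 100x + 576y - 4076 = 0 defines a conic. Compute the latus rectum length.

25/6

Rearranging, 25(x² - 4x) -144(y² - 4y) = 4076.
Completing the square gives 25(x - 2)² -144(y - 2)² = 4076 + 100 - 576 = 3600.
Dividing both sides by 3600: (x - 2)²/144 - (y - 2)²/25 = 1
Hyperbola, center (2, 2), transverse axis horizontal; a² = 144, b² = 25.
Latus rectum length = 2b²/a = 2·25/12 = 25/6.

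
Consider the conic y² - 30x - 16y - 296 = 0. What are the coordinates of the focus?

(-9/2, 8)

Only y is squared. Complete the square in y: (y - 8)² = 30(x + 12).
Vertex (-12, 8); 4p = 30 so p = 15/2. Opens right.
Focus is p units from the vertex along the axis: (h + p, k).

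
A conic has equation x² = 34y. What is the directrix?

Vertex (0, 0); 4p = 34 so p = 17/2. Opens up.
Directrix is the horizontal line y = k − p = 0 − (17/2) = -17/2.

y = -17/2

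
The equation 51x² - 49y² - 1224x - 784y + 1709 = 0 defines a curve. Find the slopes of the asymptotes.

51(x² - 24x) -49(y² + 16y) = -1709
51(x - 12)² -49(y + 8)² = -1709 + 7344 - 3136 = 2499
Divide by 2499: (x - 12)²/49 - (y + 8)²/51 = 1
Hyperbola, center (12, -8), transverse axis horizontal; a² = 49, b² = 51.
For a horizontal hyperbola the asymptotes have slope ±b/a.
Here that is ±√51/7.

√51/7 and -√51/7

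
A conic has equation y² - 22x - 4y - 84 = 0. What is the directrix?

Only y is squared. Complete the square in y: (y - 2)² = 22(x + 4).
Vertex (-4, 2); 4p = 22 so p = 11/2. Opens right.
Directrix is the vertical line x = h − p = -4 − (11/2) = -19/2.

x = -19/2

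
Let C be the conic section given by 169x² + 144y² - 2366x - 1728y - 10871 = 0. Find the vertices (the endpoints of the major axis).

Group the x- and y-terms: 169(x² - 14x) + 144(y² - 12y) = 10871
Complete the square: 169(x - 7)² + 144(y - 6)² = 10871 + 8281 + 5184 = 24336
Dividing both sides by 24336: (x - 7)²/144 + (y - 6)²/169 = 1
Ellipse, center (7, 6), major axis vertical; a² = 169, b² = 144.
a = 13. Vertices at (h, k ± a).

(7, -7) and (7, 19)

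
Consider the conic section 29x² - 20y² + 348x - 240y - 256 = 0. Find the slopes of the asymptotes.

√145/10 and -√145/10

Rearranging, 29(x² + 12x) -20(y² + 12y) = 256.
Complete the square in x and y: 29(x + 6)² -20(y + 6)² = 256 + 1044 - 720 = 580
Divide through by 580 to get (x + 6)²/20 - (y + 6)²/29 = 1.
Hyperbola, center (-6, -6), transverse axis horizontal; a² = 20, b² = 29.
For a horizontal hyperbola the asymptotes have slope ±b/a.
Here that is ±√29/2√5 = ±√145/10.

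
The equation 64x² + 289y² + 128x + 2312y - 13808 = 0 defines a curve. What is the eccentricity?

Group the x- and y-terms: 64(x² + 2x) + 289(y² + 8y) = 13808
Complete the square: 64(x + 1)² + 289(y + 4)² = 13808 + 64 + 4624 = 18496
Divide through by 18496 to get (x + 1)²/289 + (y + 4)²/64 = 1.
Ellipse, center (-1, -4), major axis horizontal; a² = 289, b² = 64.
c² = a² - b² = 225, so c = 15.
e = c/a = 15/17.

e = 15/17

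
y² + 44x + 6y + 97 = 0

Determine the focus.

Only y is squared. Complete the square in y: (y + 3)² = -44(x + 2).
Vertex (-2, -3); 4p = -44 so p = -11. Opens left.
Focus is p units from the vertex along the axis: (h + p, k).

(-13, -3)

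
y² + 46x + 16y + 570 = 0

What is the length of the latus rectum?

46

Only y is squared. Complete the square in y: (y + 8)² = -46(x + 11).
Vertex (-11, -8); 4p = -46 so p = -23/2. Opens left.
Latus rectum length = |4p| = 46.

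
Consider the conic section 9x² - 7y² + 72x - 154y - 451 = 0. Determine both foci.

(-4, -19) and (-4, -3)

Rearranging, 9(x² + 8x) -7(y² + 22y) = 451.
Complete the square in x and y: 9(x + 4)² -7(y + 11)² = 451 + 144 - 847 = -252
Divide by -252: (y + 11)²/36 - (x + 4)²/28 = 1
Hyperbola, center (-4, -11), transverse axis vertical; a² = 36, b² = 28.
c² = a² + b² = 36 + 28 = 64, so c = 8.
Foci lie on the vertical axis through the center: (h, k ± c).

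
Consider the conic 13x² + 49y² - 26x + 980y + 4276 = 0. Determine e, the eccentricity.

e = 6/7

Rearranging, 13(x² - 2x) + 49(y² + 20y) = -4276.
Complete the square in x and y: 13(x - 1)² + 49(y + 10)² = -4276 + 13 + 4900 = 637
Divide by 637: (x - 1)²/49 + (y + 10)²/13 = 1
Ellipse, center (1, -10), major axis horizontal; a² = 49, b² = 13.
c² = a² - b² = 36, so c = 6.
e = c/a = 6/7.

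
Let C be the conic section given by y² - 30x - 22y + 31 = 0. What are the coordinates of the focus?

Only y is squared. Complete the square in y: (y - 11)² = 30(x + 3).
Vertex (-3, 11); 4p = 30 so p = 15/2. Opens right.
Focus is p units from the vertex along the axis: (h + p, k).

(9/2, 11)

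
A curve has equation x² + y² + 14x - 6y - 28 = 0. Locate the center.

(-7, 3)

Collect terms: (x² + 14x) + (y² - 6y) = 28
(x + 7)² + (y - 3)² = 28 + 49 + 9 = 86
So (x + 7)² + (y - 3)² = 86.
Circle centered at (-7, 3) with r² = 86.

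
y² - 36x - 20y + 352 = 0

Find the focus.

Only y is squared. Complete the square in y: (y - 10)² = 36(x - 7).
Vertex (7, 10); 4p = 36 so p = 9. Opens right.
Focus is p units from the vertex along the axis: (h + p, k).

(16, 10)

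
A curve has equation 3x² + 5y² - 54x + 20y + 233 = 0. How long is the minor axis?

2√6

Collect terms: 3(x² - 18x) + 5(y² + 4y) = -233
Complete the square: 3(x - 9)² + 5(y + 2)² = -233 + 243 + 20 = 30
Divide through by 30 to get (x - 9)²/10 + (y + 2)²/6 = 1.
Ellipse, center (9, -2), major axis horizontal; a² = 10, b² = 6.
b² = 6 so b = √6; the minor axis has length 2b = 2√6.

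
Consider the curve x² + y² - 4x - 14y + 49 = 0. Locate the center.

Group: (x² - 4x) + (y² - 14y) = -49
Complete the square in x and y: (x - 2)² + (y - 7)² = -49 + 4 + 49 = 4
So (x - 2)² + (y - 7)² = 4.
Circle centered at (2, 7) with r² = 4.

(2, 7)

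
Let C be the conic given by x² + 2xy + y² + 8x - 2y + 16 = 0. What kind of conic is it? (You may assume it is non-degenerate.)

A = 1, B = 2, C = 1.
Discriminant B² − 4AC = 2² − 4·1·1 = 0.
B² − 4AC = 0 ⇒ parabola.

parabola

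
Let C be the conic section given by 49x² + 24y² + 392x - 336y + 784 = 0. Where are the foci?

Collect terms: 49(x² + 8x) + 24(y² - 14y) = -784
Complete the square in x and y: 49(x + 4)² + 24(y - 7)² = -784 + 784 + 1176 = 1176
Dividing both sides by 1176: (x + 4)²/24 + (y - 7)²/49 = 1
Ellipse, center (-4, 7), major axis vertical; a² = 49, b² = 24.
c² = a² - b² = 49 - 24 = 25, so c = 5.
Foci lie on the vertical axis through the center: (h, k ± c).

(-4, 2) and (-4, 12)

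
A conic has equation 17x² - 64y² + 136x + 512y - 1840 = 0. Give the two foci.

(-13, 4) and (5, 4)

Collect terms: 17(x² + 8x) -64(y² - 8y) = 1840
Complete the square in x and y: 17(x + 4)² -64(y - 4)² = 1840 + 272 - 1024 = 1088
Divide through by 1088 to get (x + 4)²/64 - (y - 4)²/17 = 1.
Hyperbola, center (-4, 4), transverse axis horizontal; a² = 64, b² = 17.
c² = a² + b² = 64 + 17 = 81, so c = 9.
Foci lie on the horizontal axis through the center: (h ± c, k).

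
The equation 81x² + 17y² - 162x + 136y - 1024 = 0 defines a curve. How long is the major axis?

18

Rearranging, 81(x² - 2x) + 17(y² + 8y) = 1024.
Complete the square: 81(x - 1)² + 17(y + 4)² = 1024 + 81 + 272 = 1377
Divide by 1377: (x - 1)²/17 + (y + 4)²/81 = 1
Ellipse, center (1, -4), major axis vertical; a² = 81, b² = 17.
a² = 81 so a = 9; the major axis has length 2a = 18.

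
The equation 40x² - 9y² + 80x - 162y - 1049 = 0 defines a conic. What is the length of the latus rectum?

80/3

Group the x- and y-terms: 40(x² + 2x) -9(y² + 18y) = 1049
Completing the square gives 40(x + 1)² -9(y + 9)² = 1049 + 40 - 729 = 360.
Divide by 360: (x + 1)²/9 - (y + 9)²/40 = 1
Hyperbola, center (-1, -9), transverse axis horizontal; a² = 9, b² = 40.
Latus rectum length = 2b²/a = 2·40/3 = 80/3.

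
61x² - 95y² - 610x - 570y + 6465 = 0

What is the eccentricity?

e = 2√2379/61

Group the x- and y-terms: 61(x² - 10x) -95(y² + 6y) = -6465
Complete the square: 61(x - 5)² -95(y + 3)² = -6465 + 1525 - 855 = -5795
Dividing both sides by -5795: (y + 3)²/61 - (x - 5)²/95 = 1
Hyperbola, center (5, -3), transverse axis vertical; a² = 61, b² = 95.
c² = a² + b² = 156, so c = 2√39.
e = c/a = 2√39/√61 = 2√2379/61.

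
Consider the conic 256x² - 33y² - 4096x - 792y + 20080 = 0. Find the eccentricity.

Group the x- and y-terms: 256(x² - 16x) -33(y² + 24y) = -20080
Complete the square: 256(x - 8)² -33(y + 12)² = -20080 + 16384 - 4752 = -8448
Divide through by -8448 to get (y + 12)²/256 - (x - 8)²/33 = 1.
Hyperbola, center (8, -12), transverse axis vertical; a² = 256, b² = 33.
c² = a² + b² = 289, so c = 17.
e = c/a = 17/16.

e = 17/16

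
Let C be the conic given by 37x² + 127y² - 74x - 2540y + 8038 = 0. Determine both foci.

Collect terms: 37(x² - 2x) + 127(y² - 20y) = -8038
Complete the square: 37(x - 1)² + 127(y - 10)² = -8038 + 37 + 12700 = 4699
Divide through by 4699 to get (x - 1)²/127 + (y - 10)²/37 = 1.
Ellipse, center (1, 10), major axis horizontal; a² = 127, b² = 37.
c² = a² - b² = 127 - 37 = 90, so c = 3√10.
Foci lie on the horizontal axis through the center: (h ± c, k).

(1 - 3√10, 10) and (1 + 3√10, 10)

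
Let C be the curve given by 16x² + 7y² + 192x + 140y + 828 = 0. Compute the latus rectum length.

Rearranging, 16(x² + 12x) + 7(y² + 20y) = -828.
16(x + 6)² + 7(y + 10)² = -828 + 576 + 700 = 448
Dividing both sides by 448: (x + 6)²/28 + (y + 10)²/64 = 1
Ellipse, center (-6, -10), major axis vertical; a² = 64, b² = 28.
Latus rectum length = 2b²/a = 2·28/8 = 7.

7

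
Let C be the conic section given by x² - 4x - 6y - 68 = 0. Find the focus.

Only x is squared. Complete the square in x: (x - 2)² = 6(y + 12).
Vertex (2, -12); 4p = 6 so p = 3/2. Opens up.
Focus is p units from the vertex along the axis: (h, k + p).

(2, -21/2)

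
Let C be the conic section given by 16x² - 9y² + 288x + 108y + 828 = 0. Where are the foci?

(-14, 6) and (-4, 6)

16(x² + 18x) -9(y² - 12y) = -828
Complete the square in x and y: 16(x + 9)² -9(y - 6)² = -828 + 1296 - 324 = 144
Divide through by 144 to get (x + 9)²/9 - (y - 6)²/16 = 1.
Hyperbola, center (-9, 6), transverse axis horizontal; a² = 9, b² = 16.
c² = a² + b² = 9 + 16 = 25, so c = 5.
Foci lie on the horizontal axis through the center: (h ± c, k).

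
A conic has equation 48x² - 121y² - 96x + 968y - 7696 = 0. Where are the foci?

(-12, 4) and (14, 4)

48(x² - 2x) -121(y² - 8y) = 7696
Complete the square: 48(x - 1)² -121(y - 4)² = 7696 + 48 - 1936 = 5808
Divide by 5808: (x - 1)²/121 - (y - 4)²/48 = 1
Hyperbola, center (1, 4), transverse axis horizontal; a² = 121, b² = 48.
c² = a² + b² = 121 + 48 = 169, so c = 13.
Foci lie on the horizontal axis through the center: (h ± c, k).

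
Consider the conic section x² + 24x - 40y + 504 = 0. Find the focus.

Only x is squared. Complete the square in x: (x + 12)² = 40(y - 9).
Vertex (-12, 9); 4p = 40 so p = 10. Opens up.
Focus is p units from the vertex along the axis: (h, k + p).

(-12, 19)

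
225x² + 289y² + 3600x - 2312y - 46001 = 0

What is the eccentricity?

e = 8/17

Rearranging, 225(x² + 16x) + 289(y² - 8y) = 46001.
Complete the square in x and y: 225(x + 8)² + 289(y - 4)² = 46001 + 14400 + 4624 = 65025
Dividing both sides by 65025: (x + 8)²/289 + (y - 4)²/225 = 1
Ellipse, center (-8, 4), major axis horizontal; a² = 289, b² = 225.
c² = a² - b² = 64, so c = 8.
e = c/a = 8/17.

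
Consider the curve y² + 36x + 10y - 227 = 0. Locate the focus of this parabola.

Only y is squared. Complete the square in y: (y + 5)² = -36(x - 7).
Vertex (7, -5); 4p = -36 so p = -9. Opens left.
Focus is p units from the vertex along the axis: (h + p, k).

(-2, -5)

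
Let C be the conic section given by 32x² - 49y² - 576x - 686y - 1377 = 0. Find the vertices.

Rearranging, 32(x² - 18x) -49(y² + 14y) = 1377.
32(x - 9)² -49(y + 7)² = 1377 + 2592 - 2401 = 1568
Divide through by 1568 to get (x - 9)²/49 - (y + 7)²/32 = 1.
Hyperbola, center (9, -7), transverse axis horizontal; a² = 49, b² = 32.
a = 7. Vertices at (h ± a, k).

(2, -7) and (16, -7)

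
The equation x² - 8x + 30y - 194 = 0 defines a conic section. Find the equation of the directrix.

Only x is squared. Complete the square in x: (x - 4)² = -30(y - 7).
Vertex (4, 7); 4p = -30 so p = -15/2. Opens down.
Directrix is the horizontal line y = k − p = 7 − (-15/2) = 29/2.

y = 29/2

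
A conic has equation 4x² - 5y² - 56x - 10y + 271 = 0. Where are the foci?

(7, -7) and (7, 5)

4(x² - 14x) -5(y² + 2y) = -271
4(x - 7)² -5(y + 1)² = -271 + 196 - 5 = -80
Dividing both sides by -80: (y + 1)²/16 - (x - 7)²/20 = 1
Hyperbola, center (7, -1), transverse axis vertical; a² = 16, b² = 20.
c² = a² + b² = 16 + 20 = 36, so c = 6.
Foci lie on the vertical axis through the center: (h, k ± c).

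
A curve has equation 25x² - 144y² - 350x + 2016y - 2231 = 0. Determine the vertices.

(7, 2) and (7, 12)

Rearranging, 25(x² - 14x) -144(y² - 14y) = 2231.
Complete the square: 25(x - 7)² -144(y - 7)² = 2231 + 1225 - 7056 = -3600
Divide through by -3600 to get (y - 7)²/25 - (x - 7)²/144 = 1.
Hyperbola, center (7, 7), transverse axis vertical; a² = 25, b² = 144.
a = 5. Vertices at (h, k ± a).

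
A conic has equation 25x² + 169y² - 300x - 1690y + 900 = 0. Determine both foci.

(-6, 5) and (18, 5)

25(x² - 12x) + 169(y² - 10y) = -900
25(x - 6)² + 169(y - 5)² = -900 + 900 + 4225 = 4225
Divide through by 4225 to get (x - 6)²/169 + (y - 5)²/25 = 1.
Ellipse, center (6, 5), major axis horizontal; a² = 169, b² = 25.
c² = a² - b² = 169 - 25 = 144, so c = 12.
Foci lie on the horizontal axis through the center: (h ± c, k).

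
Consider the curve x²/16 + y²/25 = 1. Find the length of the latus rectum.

Center (0, 0). The larger denominator 25 sits under the y-term, so the major axis is vertical; a² = 25, b² = 16.
Latus rectum length = 2b²/a = 2·16/5 = 32/5.

32/5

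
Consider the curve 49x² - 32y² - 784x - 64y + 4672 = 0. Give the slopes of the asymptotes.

7√2/8 and -7√2/8

Rearranging, 49(x² - 16x) -32(y² + 2y) = -4672.
Complete the square in x and y: 49(x - 8)² -32(y + 1)² = -4672 + 3136 - 32 = -1568
Dividing both sides by -1568: (y + 1)²/49 - (x - 8)²/32 = 1
Hyperbola, center (8, -1), transverse axis vertical; a² = 49, b² = 32.
For a vertical hyperbola the asymptotes have slope ±a/b.
Here that is ±7/4√2 = ±7√2/8.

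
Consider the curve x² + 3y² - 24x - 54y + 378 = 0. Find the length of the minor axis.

2√3

Collect terms: (x² - 24x) + 3(y² - 18y) = -378
Complete the square in x and y: (x - 12)² + 3(y - 9)² = -378 + 144 + 243 = 9
Divide through by 9 to get (x - 12)²/9 + (y - 9)²/3 = 1.
Ellipse, center (12, 9), major axis horizontal; a² = 9, b² = 3.
b² = 3 so b = √3; the minor axis has length 2b = 2√3.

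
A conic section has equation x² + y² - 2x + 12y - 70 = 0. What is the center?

Group: (x² - 2x) + (y² + 12y) = 70
Completing the square gives (x - 1)² + (y + 6)² = 70 + 1 + 36 = 107.
So (x - 1)² + (y + 6)² = 107.
Circle centered at (1, -6) with r² = 107.

(1, -6)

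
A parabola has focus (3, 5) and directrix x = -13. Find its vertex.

(-5, 5)

The vertex is the midpoint between the focus and the directrix along the axis of symmetry.
Axis is horizontal (directrix is vertical). Vertex x-coordinate = (3 + (-13))/2 = -5; y-coordinate = 5.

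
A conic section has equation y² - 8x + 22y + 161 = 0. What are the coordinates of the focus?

Only y is squared. Complete the square in y: (y + 11)² = 8(x - 5).
Vertex (5, -11); 4p = 8 so p = 2. Opens right.
Focus is p units from the vertex along the axis: (h + p, k).

(7, -11)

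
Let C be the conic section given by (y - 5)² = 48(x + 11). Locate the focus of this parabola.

(1, 5)

Vertex (-11, 5); 4p = 48 so p = 12. Opens right.
Focus is p units from the vertex along the axis: (h + p, k).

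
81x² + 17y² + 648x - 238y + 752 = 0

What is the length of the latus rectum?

34/9

81(x² + 8x) + 17(y² - 14y) = -752
Complete the square in x and y: 81(x + 4)² + 17(y - 7)² = -752 + 1296 + 833 = 1377
Divide by 1377: (x + 4)²/17 + (y - 7)²/81 = 1
Ellipse, center (-4, 7), major axis vertical; a² = 81, b² = 17.
Latus rectum length = 2b²/a = 2·17/9 = 34/9.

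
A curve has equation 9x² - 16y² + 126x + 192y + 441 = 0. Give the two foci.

9(x² + 14x) -16(y² - 12y) = -441
Complete the square in x and y: 9(x + 7)² -16(y - 6)² = -441 + 441 - 576 = -576
Divide by -576: (y - 6)²/36 - (x + 7)²/64 = 1
Hyperbola, center (-7, 6), transverse axis vertical; a² = 36, b² = 64.
c² = a² + b² = 36 + 64 = 100, so c = 10.
Foci lie on the vertical axis through the center: (h, k ± c).

(-7, -4) and (-7, 16)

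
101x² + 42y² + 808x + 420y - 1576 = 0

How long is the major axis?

2√101

Group the x- and y-terms: 101(x² + 8x) + 42(y² + 10y) = 1576
Completing the square gives 101(x + 4)² + 42(y + 5)² = 1576 + 1616 + 1050 = 4242.
Dividing both sides by 4242: (x + 4)²/42 + (y + 5)²/101 = 1
Ellipse, center (-4, -5), major axis vertical; a² = 101, b² = 42.
a² = 101 so a = √101; the major axis has length 2a = 2√101.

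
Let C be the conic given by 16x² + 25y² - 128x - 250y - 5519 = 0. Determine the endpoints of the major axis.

(-16, 5) and (24, 5)

Group: 16(x² - 8x) + 25(y² - 10y) = 5519
Completing the square gives 16(x - 4)² + 25(y - 5)² = 5519 + 256 + 625 = 6400.
Divide by 6400: (x - 4)²/400 + (y - 5)²/256 = 1
Ellipse, center (4, 5), major axis horizontal; a² = 400, b² = 256.
a = 20. Vertices at (h ± a, k).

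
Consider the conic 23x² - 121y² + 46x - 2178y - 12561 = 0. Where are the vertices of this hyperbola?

(-12, -9) and (10, -9)

Collect terms: 23(x² + 2x) -121(y² + 18y) = 12561
Complete the square: 23(x + 1)² -121(y + 9)² = 12561 + 23 - 9801 = 2783
Dividing both sides by 2783: (x + 1)²/121 - (y + 9)²/23 = 1
Hyperbola, center (-1, -9), transverse axis horizontal; a² = 121, b² = 23.
a = 11. Vertices at (h ± a, k).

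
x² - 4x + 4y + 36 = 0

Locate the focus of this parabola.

Only x is squared. Complete the square in x: (x - 2)² = -4(y + 8).
Vertex (2, -8); 4p = -4 so p = -1. Opens down.
Focus is p units from the vertex along the axis: (h, k + p).

(2, -9)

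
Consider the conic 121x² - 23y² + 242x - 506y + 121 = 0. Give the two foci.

(-1, -23) and (-1, 1)

Group: 121(x² + 2x) -23(y² + 22y) = -121
121(x + 1)² -23(y + 11)² = -121 + 121 - 2783 = -2783
Divide by -2783: (y + 11)²/121 - (x + 1)²/23 = 1
Hyperbola, center (-1, -11), transverse axis vertical; a² = 121, b² = 23.
c² = a² + b² = 121 + 23 = 144, so c = 12.
Foci lie on the vertical axis through the center: (h, k ± c).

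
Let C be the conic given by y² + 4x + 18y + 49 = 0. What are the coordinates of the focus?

(7, -9)

Only y is squared. Complete the square in y: (y + 9)² = -4(x - 8).
Vertex (8, -9); 4p = -4 so p = -1. Opens left.
Focus is p units from the vertex along the axis: (h + p, k).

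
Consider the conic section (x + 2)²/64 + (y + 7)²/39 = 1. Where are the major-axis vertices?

Center (-2, -7). The larger denominator 64 sits under the x-term, so the major axis is horizontal; a² = 64, b² = 39.
a = 8. Vertices at (h ± a, k).

(-10, -7) and (6, -7)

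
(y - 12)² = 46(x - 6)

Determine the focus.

(35/2, 12)

Vertex (6, 12); 4p = 46 so p = 23/2. Opens right.
Focus is p units from the vertex along the axis: (h + p, k).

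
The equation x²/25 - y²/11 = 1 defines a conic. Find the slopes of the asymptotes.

√11/5 and -√11/5

Center (0, 0). The positive term is the x-term, so the transverse axis is horizontal; a² = 25, b² = 11.
For a horizontal hyperbola the asymptotes have slope ±b/a.
Here that is ±√11/5.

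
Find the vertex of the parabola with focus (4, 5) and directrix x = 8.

The vertex is the midpoint between the focus and the directrix along the axis of symmetry.
Axis is horizontal (directrix is vertical). Vertex x-coordinate = (4 + 8)/2 = 6; y-coordinate = 5.

(6, 5)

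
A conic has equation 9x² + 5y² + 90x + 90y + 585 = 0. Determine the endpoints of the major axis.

(-5, -12) and (-5, -6)

Rearranging, 9(x² + 10x) + 5(y² + 18y) = -585.
Complete the square in x and y: 9(x + 5)² + 5(y + 9)² = -585 + 225 + 405 = 45
Divide through by 45 to get (x + 5)²/5 + (y + 9)²/9 = 1.
Ellipse, center (-5, -9), major axis vertical; a² = 9, b² = 5.
a = 3. Vertices at (h, k ± a).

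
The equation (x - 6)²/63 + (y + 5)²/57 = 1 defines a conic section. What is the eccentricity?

e = √42/21

Center (6, -5). The larger denominator 63 sits under the x-term, so the major axis is horizontal; a² = 63, b² = 57.
c² = a² - b² = 6, so c = √6.
e = c/a = √6/3√7 = √42/21.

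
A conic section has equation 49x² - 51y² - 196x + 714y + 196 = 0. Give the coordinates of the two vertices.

(2, 0) and (2, 14)

Rearranging, 49(x² - 4x) -51(y² - 14y) = -196.
49(x - 2)² -51(y - 7)² = -196 + 196 - 2499 = -2499
Dividing both sides by -2499: (y - 7)²/49 - (x - 2)²/51 = 1
Hyperbola, center (2, 7), transverse axis vertical; a² = 49, b² = 51.
a = 7. Vertices at (h, k ± a).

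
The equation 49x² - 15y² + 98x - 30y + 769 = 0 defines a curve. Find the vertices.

Group the x- and y-terms: 49(x² + 2x) -15(y² + 2y) = -769
49(x + 1)² -15(y + 1)² = -769 + 49 - 15 = -735
Divide by -735: (y + 1)²/49 - (x + 1)²/15 = 1
Hyperbola, center (-1, -1), transverse axis vertical; a² = 49, b² = 15.
a = 7. Vertices at (h, k ± a).

(-1, -8) and (-1, 6)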